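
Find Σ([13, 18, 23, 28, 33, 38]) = 13 + 18 + 23 + 28 + 33 + 38
= 153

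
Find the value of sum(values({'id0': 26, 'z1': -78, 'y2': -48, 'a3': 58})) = 26 + (-78) + (-48) + 58
= -42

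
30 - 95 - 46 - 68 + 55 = -124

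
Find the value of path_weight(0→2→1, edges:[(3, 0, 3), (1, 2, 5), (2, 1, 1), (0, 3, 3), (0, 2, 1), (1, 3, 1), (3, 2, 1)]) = 2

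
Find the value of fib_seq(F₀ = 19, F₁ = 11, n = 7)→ [19, 11, 30, 41, 71, 112, 183]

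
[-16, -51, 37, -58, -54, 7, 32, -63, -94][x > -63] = [-16, -51, 37, -58, -54, 7, 32]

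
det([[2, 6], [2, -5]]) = -22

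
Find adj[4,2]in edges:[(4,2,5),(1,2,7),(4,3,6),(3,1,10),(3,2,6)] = 5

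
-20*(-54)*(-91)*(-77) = 7567560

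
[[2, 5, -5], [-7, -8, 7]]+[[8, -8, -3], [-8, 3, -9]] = [[10, -3, -8], [-15, -5, -2]]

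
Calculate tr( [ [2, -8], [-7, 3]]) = 5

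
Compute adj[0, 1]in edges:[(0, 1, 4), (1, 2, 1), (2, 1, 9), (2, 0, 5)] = 4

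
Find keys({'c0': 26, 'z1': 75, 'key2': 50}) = ['c0', 'z1', 'key2']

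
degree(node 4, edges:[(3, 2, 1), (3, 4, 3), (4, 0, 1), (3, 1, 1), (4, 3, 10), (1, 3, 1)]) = incident: (3,4), (4,0), (4,3)
= 3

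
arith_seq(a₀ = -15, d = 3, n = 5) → [-15, -12, -9, -6, -3]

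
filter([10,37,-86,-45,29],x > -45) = keep x where x > -45: 10✓, 37✓, -86✗, -45✗, 29✓
= [10, 37, 29]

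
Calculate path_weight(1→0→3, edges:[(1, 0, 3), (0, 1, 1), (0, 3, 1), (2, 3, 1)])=w(1→0)=3 + w(0→3)=1
= 4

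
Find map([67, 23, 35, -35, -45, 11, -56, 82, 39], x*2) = [134, 46, 70, -70, -90, 22, -112, 164, 78]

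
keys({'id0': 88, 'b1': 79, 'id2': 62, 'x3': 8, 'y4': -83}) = ['id0', 'b1', 'id2', 'x3', 'y4']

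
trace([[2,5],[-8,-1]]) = diagonal: 2 + (-1)
= 1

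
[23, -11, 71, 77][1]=-11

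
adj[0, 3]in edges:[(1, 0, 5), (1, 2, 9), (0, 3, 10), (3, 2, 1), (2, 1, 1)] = 10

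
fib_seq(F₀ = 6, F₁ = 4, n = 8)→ [6, 4, 10, 14, 24, 38, 62, 100]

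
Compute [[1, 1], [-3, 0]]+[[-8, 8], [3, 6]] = [[-7, 9], [0, 6]]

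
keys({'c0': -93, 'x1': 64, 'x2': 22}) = ['c0', 'x1', 'x2']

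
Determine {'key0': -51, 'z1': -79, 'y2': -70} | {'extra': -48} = {'key0': -51, 'z1': -79, 'y2': -70, 'extra': -48}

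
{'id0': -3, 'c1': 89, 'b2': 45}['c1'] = 89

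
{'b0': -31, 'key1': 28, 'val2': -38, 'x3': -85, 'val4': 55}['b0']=-31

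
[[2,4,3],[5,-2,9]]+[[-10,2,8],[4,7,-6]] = [[-8, 6, 11], [9, 5, 3]]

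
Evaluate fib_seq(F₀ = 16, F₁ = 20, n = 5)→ [16, 20, 36, 56, 92]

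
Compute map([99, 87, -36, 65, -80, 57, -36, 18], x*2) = [198, 174, -72, 130, -160, 114, -72, 36]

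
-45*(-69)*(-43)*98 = -13084470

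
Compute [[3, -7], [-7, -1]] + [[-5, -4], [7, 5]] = [[-2, -11], [0, 4]]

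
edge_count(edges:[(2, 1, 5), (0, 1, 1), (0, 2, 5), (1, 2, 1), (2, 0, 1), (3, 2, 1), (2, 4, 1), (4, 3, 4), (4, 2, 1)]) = 9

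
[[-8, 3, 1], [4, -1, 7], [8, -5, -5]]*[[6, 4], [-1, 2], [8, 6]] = C[0][0] = (-8)*(6) + (3)*(-1) + (1)*(8) = -43
C[0][1] = (-8)*(4) + (3)*(2) + (1)*(6) = -20
C[1][0] = (4)*(6) + (-1)*(-1) + (7)*(8) = 81
C[1][1] = (4)*(4) + (-1)*(2) + (7)*(6) = 56
C[2][0] = (8)*(6) + (-5)*(-1) + (-5)*(8) = 13
C[2][1] = (8)*(4) + (-5)*(2) + (-5)*(6) = -8
= [[-43, -20], [81, 56], [13, -8]]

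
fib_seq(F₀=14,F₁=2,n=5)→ F_2 = F_1 + F_0 = 16
F_3 = F_2 + F_1 = 18
F_4 = F_3 + F_2 = 34
= [14, 2, 16, 18, 34]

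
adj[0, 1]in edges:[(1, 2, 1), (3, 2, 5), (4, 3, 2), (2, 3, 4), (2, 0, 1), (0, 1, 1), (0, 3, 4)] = 1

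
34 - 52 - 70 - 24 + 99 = -13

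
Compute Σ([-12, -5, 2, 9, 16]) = 10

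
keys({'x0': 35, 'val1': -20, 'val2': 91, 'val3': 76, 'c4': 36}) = ['x0', 'val1', 'val2', 'val3', 'c4']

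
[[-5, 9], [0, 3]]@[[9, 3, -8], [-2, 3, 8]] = [[-63, 12, 112], [-6, 9, 24]]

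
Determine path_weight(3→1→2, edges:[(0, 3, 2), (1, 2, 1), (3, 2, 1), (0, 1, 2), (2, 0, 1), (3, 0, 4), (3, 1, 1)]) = 2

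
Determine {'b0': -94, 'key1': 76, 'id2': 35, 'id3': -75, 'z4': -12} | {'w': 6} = {'b0': -94, 'key1': 76, 'id2': 35, 'id3': -75, 'z4': -12, 'w': 6}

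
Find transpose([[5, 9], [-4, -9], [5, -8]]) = [[5, -4, 5], [9, -9, -8]]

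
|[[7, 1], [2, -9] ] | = -65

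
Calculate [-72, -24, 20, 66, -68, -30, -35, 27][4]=-68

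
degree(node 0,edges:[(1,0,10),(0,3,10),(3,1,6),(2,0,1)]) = 3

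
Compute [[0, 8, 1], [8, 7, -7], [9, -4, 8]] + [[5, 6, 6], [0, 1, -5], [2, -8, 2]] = [[5, 14, 7], [8, 8, -12], [11, -12, 10]]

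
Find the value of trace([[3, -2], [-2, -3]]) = diagonal: 3 + (-3)
= 0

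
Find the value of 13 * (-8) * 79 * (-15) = 123240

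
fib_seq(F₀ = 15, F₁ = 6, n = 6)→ [15, 6, 21, 27, 48, 75]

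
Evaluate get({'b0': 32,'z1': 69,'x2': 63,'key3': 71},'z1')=69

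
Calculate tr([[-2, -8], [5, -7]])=-9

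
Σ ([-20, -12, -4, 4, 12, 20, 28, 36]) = 64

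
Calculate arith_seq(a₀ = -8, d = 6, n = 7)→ [-8, -2, 4, 10, 16, 22, 28]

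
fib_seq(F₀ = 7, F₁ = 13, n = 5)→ F_2 = F_1 + F_0 = 20
F_3 = F_2 + F_1 = 33
F_4 = F_3 + F_2 = 53
= [7, 13, 20, 33, 53]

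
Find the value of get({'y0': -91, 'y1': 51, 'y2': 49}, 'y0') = -91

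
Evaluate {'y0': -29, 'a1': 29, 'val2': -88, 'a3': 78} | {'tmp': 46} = {'y0': -29, 'a1': 29, 'val2': -88, 'a3': 78, 'tmp': 46}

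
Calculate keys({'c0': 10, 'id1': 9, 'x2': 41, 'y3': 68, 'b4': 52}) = ['c0', 'id1', 'x2', 'y3', 'b4']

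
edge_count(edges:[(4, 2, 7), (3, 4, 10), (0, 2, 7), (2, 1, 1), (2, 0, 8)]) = 5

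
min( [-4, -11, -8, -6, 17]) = -11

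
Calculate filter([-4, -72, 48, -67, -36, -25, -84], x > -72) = [-4, 48, -67, -36, -25]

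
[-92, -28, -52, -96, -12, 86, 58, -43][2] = -52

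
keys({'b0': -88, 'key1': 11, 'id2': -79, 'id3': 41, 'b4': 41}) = ['b0', 'key1', 'id2', 'id3', 'b4']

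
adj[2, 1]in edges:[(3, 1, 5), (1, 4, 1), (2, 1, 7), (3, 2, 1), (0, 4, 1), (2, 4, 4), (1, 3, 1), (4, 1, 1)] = 7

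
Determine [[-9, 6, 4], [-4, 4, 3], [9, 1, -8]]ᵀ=[[-9, -4, 9], [6, 4, 1], [4, 3, -8]]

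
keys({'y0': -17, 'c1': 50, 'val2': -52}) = ['y0', 'c1', 'val2']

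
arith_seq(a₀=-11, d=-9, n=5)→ a_0 = -11 + 0*-9 = -11
a_1 = -11 + 1*-9 = -20
a_2 = -11 + 2*-9 = -29
...
= [-11, -20, -29, -38, -47]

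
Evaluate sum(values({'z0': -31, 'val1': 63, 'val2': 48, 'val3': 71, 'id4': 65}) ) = (-31) + 63 + 48 + 71 + 65
= 216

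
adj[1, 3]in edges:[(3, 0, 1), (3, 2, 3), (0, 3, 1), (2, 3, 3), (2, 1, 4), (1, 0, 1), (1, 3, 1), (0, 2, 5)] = 1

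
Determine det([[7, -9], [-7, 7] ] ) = -14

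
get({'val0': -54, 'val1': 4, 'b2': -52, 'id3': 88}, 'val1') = 4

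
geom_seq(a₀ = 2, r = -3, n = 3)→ [2, -6, 18]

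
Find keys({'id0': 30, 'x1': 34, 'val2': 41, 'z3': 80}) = ['id0', 'x1', 'val2', 'z3']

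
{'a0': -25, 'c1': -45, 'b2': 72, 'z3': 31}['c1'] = -45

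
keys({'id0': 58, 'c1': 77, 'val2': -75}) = ['id0', 'c1', 'val2']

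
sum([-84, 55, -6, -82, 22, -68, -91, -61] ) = -315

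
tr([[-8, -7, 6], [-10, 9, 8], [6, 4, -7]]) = diagonal: (-8) + 9 + (-7)
= -6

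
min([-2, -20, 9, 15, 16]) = -20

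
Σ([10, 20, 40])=10 + 20 + 40
= 70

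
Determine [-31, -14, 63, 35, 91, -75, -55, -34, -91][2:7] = [63, 35, 91, -75, -55]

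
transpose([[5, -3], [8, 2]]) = [[5, 8], [-3, 2]]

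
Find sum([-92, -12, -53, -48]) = -205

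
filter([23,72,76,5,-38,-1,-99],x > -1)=[23, 72, 76, 5]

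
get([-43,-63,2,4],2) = 2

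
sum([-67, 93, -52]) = (-67) + 93 + (-52)
= -26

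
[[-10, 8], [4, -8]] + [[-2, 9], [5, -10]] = [[-12, 17], [9, -18]]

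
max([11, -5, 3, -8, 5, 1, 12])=12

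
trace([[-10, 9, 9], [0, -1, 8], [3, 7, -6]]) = diagonal: (-10) + (-1) + (-6)
= -17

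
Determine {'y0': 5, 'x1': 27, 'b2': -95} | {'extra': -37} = {'y0': 5, 'x1': 27, 'b2': -95, 'extra': -37}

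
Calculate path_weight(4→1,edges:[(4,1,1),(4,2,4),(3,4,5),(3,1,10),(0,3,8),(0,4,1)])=w(4→1)=1
= 1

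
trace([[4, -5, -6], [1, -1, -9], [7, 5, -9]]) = diagonal: 4 + (-1) + (-9)
= -6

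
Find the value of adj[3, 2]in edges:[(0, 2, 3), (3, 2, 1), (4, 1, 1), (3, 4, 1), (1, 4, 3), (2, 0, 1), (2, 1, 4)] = 1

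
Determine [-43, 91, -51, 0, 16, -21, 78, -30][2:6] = [-51, 0, 16, -21]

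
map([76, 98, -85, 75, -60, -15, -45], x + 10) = 76+10=86, 98+10=108, -85+10=-75, 75+10=85, -60+10=-50, -15+10=-5, -45+10=-35
= [86, 108, -75, 85, -50, -5, -35]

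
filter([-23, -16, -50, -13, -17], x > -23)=[-16, -13, -17]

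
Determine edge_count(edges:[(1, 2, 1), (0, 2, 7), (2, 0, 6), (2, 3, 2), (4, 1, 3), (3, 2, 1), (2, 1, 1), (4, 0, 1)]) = 8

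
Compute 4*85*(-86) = -29240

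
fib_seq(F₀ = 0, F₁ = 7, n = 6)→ F_2 = F_1 + F_0 = 7
F_3 = F_2 + F_1 = 14
F_4 = F_3 + F_2 = 21
...
= [0, 7, 7, 14, 21, 35]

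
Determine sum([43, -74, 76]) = 43 + (-74) + 76
= 45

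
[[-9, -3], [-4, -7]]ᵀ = [[-9, -4], [-3, -7]]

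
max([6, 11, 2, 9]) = 11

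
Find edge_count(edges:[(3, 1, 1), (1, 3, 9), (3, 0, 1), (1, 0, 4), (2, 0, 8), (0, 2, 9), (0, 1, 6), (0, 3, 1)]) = 8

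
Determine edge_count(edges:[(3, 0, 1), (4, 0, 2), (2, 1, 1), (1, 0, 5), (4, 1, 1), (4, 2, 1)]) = 6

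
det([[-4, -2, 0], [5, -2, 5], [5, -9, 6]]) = (1)*(-4)*det([[-2, 5], [-9, 6]]) + (-1)*(-2)*det([[5, 5], [5, 6]]) + (1)*(0)*det([[5, -2], [5, -9]])
= -132 + 10 + 0
= -122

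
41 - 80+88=49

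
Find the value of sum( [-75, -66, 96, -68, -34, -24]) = (-75) + (-66) + 96 + (-68) + (-34) + (-24)
= -171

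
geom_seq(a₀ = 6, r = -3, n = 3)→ [6, -18, 54]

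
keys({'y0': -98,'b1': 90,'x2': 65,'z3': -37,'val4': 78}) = ['y0', 'b1', 'x2', 'z3', 'val4']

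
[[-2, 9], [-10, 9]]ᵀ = [[-2, -10], [9, 9]]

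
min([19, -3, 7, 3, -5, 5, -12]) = -12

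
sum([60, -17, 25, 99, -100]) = 67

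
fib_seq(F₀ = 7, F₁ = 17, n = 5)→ [7, 17, 24, 41, 65]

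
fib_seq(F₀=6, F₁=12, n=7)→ [6, 12, 18, 30, 48, 78, 126]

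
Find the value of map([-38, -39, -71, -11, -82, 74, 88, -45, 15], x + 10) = -38+10=-28, -39+10=-29, -71+10=-61, -11+10=-1, -82+10=-72, 74+10=84, 88+10=98, -45+10=-35, 15+10=25
= [-28, -29, -61, -1, -72, 84, 98, -35, 25]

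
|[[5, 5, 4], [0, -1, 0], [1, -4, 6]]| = -26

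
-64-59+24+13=-86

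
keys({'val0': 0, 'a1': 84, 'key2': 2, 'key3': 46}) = ['val0', 'a1', 'key2', 'key3']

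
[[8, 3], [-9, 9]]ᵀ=[[8, -9], [3, 9]]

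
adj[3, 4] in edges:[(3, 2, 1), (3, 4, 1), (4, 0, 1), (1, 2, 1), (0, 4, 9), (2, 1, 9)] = 1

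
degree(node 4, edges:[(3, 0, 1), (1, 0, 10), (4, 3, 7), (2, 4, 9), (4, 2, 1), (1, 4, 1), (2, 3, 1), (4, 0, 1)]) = 5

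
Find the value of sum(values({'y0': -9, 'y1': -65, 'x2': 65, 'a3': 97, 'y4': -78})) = 10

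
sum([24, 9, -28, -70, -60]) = 24 + 9 + (-28) + (-70) + (-60)
= -125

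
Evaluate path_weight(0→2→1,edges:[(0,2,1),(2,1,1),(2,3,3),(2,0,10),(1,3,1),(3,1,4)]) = w(0→2)=1 + w(2→1)=1
= 2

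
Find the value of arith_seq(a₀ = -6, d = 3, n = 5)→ a_0 = -6 + 0*3 = -6
a_1 = -6 + 1*3 = -3
a_2 = -6 + 2*3 = 0
...
= [-6, -3, 0, 3, 6]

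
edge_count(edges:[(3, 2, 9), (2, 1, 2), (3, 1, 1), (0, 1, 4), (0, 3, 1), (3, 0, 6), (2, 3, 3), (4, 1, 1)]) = 8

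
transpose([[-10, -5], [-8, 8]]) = [[-10, -8], [-5, 8]]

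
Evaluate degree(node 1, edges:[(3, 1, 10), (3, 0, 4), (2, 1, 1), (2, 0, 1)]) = 2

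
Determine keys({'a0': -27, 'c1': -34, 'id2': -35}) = ['a0', 'c1', 'id2']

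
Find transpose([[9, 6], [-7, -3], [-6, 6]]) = [[9, -7, -6], [6, -3, 6]]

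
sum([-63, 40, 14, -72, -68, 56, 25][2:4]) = slice → [14, -72]
14 + (-72)
= -58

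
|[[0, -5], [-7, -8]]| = -35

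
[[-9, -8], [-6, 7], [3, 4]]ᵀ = [[-9, -6, 3], [-8, 7, 4]]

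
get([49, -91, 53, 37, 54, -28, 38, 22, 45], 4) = 54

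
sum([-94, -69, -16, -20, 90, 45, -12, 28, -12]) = (-94) + (-69) + (-16) + (-20) + 90 + 45 + (-12) + 28 + (-12)
= -60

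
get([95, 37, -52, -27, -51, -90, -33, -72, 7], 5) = -90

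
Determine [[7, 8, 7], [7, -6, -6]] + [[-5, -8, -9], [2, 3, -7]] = [[2, 0, -2], [9, -3, -13]]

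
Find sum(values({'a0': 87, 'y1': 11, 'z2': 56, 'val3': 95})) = 249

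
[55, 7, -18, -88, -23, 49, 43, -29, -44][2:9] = [-18, -88, -23, 49, 43, -29, -44]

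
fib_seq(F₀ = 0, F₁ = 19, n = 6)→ F_2 = F_1 + F_0 = 19
F_3 = F_2 + F_1 = 38
F_4 = F_3 + F_2 = 57
...
= [0, 19, 19, 38, 57, 95]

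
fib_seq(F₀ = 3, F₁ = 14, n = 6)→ F_2 = F_1 + F_0 = 17
F_3 = F_2 + F_1 = 31
F_4 = F_3 + F_2 = 48
...
= [3, 14, 17, 31, 48, 79]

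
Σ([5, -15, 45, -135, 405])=305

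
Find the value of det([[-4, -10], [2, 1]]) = 16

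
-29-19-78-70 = -196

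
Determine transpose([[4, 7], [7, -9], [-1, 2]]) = [[4, 7, -1], [7, -9, 2]]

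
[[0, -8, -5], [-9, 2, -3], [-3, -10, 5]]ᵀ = [[0, -9, -3], [-8, 2, -10], [-5, -3, 5]]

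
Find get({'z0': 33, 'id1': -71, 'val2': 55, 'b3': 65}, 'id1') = -71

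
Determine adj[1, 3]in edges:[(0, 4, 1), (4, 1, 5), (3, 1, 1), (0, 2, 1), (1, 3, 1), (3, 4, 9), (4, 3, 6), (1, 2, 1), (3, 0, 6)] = 1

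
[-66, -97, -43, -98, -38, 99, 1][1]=-97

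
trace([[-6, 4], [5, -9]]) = diagonal: (-6) + (-9)
= -15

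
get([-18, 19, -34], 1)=19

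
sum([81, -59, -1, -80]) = -59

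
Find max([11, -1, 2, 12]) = 12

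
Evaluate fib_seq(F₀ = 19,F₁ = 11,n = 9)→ [19, 11, 30, 41, 71, 112, 183, 295, 478]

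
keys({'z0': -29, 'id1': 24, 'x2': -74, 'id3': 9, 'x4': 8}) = ['z0', 'id1', 'x2', 'id3', 'x4']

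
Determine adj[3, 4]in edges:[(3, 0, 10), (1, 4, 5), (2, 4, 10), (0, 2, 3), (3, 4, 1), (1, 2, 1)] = 1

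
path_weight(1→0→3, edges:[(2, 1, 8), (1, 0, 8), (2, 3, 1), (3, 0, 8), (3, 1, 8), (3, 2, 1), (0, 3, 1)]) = w(1→0)=8 + w(0→3)=1
= 9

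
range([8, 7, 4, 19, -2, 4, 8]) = 21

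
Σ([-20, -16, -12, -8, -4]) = -60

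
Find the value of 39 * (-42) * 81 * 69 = -9154782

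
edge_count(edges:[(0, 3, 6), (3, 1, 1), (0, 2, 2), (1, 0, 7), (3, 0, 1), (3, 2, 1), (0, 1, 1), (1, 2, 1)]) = 8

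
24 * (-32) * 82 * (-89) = 5604864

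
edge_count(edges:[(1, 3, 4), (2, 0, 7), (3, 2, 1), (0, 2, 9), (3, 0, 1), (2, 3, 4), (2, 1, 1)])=7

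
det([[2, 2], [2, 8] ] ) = (2)*(8) - (2)*(2)
= 12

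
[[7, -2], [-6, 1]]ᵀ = [[7, -6], [-2, 1]]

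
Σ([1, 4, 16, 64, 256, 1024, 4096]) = 5461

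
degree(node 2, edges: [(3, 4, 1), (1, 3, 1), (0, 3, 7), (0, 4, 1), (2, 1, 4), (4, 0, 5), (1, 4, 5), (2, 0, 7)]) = incident: (2,1), (2,0)
= 2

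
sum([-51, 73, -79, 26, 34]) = (-51) + 73 + (-79) + 26 + 34
= 3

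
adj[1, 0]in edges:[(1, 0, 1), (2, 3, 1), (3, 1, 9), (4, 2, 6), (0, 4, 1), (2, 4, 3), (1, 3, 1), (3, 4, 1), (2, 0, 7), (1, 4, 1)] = 1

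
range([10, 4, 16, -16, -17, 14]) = 33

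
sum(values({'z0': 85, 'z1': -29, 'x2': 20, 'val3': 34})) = 85 + (-29) + 20 + 34
= 110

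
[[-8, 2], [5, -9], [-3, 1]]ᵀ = [[-8, 5, -3], [2, -9, 1]]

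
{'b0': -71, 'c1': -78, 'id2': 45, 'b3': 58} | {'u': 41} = {'b0': -71, 'c1': -78, 'id2': 45, 'b3': 58, 'u': 41}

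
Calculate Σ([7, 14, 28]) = 7 + 14 + 28
= 49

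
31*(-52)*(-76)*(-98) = -12006176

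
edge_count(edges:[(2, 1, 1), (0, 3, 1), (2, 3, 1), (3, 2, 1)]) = 4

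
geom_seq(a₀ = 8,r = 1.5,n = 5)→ a_0 = 8*1.5^0 = 8.0
a_1 = 8*1.5^1 = 12.0
a_2 = 8*1.5^2 = 18.0
...
= [8.0, 12.0, 18.0, 27.0, 40.5]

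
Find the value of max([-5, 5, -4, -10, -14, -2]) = 5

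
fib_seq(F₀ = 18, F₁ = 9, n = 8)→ F_2 = F_1 + F_0 = 27
F_3 = F_2 + F_1 = 36
F_4 = F_3 + F_2 = 63
...
= [18, 9, 27, 36, 63, 99, 162, 261]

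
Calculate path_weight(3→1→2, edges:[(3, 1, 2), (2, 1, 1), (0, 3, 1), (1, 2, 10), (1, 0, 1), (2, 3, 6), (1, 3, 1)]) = w(3→1)=2 + w(1→2)=10
= 12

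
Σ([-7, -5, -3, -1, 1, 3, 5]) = -7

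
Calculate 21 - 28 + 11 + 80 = 84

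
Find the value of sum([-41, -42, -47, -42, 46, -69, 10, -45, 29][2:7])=slice → [-47, -42, 46, -69, 10]
(-47) + (-42) + 46 + (-69) + 10
= -102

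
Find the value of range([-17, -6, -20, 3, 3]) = 23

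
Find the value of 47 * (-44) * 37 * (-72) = 5509152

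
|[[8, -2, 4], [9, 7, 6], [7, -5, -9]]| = -886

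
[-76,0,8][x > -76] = [0, 8]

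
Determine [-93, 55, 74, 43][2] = 74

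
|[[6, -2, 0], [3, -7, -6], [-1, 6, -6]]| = 420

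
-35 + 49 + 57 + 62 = 133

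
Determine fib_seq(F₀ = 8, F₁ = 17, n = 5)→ F_2 = F_1 + F_0 = 25
F_3 = F_2 + F_1 = 42
F_4 = F_3 + F_2 = 67
= [8, 17, 25, 42, 67]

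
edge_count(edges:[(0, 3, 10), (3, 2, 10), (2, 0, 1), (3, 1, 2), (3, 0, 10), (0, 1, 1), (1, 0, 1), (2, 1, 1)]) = 8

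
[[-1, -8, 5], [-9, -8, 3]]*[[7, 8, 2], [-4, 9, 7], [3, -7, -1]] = C[0][0] = (-1)*(7) + (-8)*(-4) + (5)*(3) = 40
C[0][1] = (-1)*(8) + (-8)*(9) + (5)*(-7) = -115
C[0][2] = (-1)*(2) + (-8)*(7) + (5)*(-1) = -63
C[1][0] = (-9)*(7) + (-8)*(-4) + (3)*(3) = -22
C[1][1] = (-9)*(8) + (-8)*(9) + (3)*(-7) = -165
C[1][2] = (-9)*(2) + (-8)*(7) + (3)*(-1) = -77
= [[40, -115, -63], [-22, -165, -77]]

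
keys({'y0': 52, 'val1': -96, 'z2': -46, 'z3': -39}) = ['y0', 'val1', 'z2', 'z3']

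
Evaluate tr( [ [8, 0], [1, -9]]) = -1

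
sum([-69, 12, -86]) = -143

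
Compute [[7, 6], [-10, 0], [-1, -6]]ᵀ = [[7, -10, -1], [6, 0, -6]]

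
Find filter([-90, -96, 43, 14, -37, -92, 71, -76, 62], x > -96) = keep x where x > -96: -90✓, -96✗, 43✓, 14✓, -37✓, -92✓, 71✓, -76✓, 62✓
= [-90, 43, 14, -37, -92, 71, -76, 62]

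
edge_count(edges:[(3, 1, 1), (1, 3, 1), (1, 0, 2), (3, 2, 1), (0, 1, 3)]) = 5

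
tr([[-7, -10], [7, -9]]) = diagonal: (-7) + (-9)
= -16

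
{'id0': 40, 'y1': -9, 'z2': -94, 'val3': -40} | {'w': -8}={'id0': 40, 'y1': -9, 'z2': -94, 'val3': -40, 'w': -8}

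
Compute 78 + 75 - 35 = 118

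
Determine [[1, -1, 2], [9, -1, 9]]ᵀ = [[1, 9], [-1, -1], [2, 9]]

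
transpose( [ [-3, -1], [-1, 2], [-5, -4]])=[[-3, -1, -5], [-1, 2, -4]]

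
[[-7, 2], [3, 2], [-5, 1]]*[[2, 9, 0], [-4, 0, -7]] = [[-22, -63, -14], [-2, 27, -14], [-14, -45, -7]]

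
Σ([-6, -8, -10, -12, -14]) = -50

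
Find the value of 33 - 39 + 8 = 2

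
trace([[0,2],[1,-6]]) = -6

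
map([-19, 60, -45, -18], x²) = [361, 3600, 2025, 324]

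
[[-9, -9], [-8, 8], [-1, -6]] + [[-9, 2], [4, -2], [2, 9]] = [[-18, -7], [-4, 6], [1, 3]]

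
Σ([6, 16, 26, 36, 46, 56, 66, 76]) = 6 + 16 + 26 + 36 + 46 + 56 + 66 + 76
= 328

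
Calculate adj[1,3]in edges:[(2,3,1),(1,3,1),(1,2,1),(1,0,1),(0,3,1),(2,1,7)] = 1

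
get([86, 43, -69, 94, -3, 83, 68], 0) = 86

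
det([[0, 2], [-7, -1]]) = 14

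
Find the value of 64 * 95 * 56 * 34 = 11576320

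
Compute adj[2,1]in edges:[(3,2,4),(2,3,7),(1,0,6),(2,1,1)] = 1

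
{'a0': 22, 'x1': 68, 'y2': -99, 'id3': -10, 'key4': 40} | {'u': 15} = {'a0': 22, 'x1': 68, 'y2': -99, 'id3': -10, 'key4': 40, 'u': 15}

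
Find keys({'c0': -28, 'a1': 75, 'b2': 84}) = ['c0', 'a1', 'b2']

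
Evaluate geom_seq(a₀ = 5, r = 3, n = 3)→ [5, 15, 45]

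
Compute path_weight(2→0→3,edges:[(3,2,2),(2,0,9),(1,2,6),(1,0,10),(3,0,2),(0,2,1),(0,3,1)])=10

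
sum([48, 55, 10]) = 48 + 55 + 10
= 113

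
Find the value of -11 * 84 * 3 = -2772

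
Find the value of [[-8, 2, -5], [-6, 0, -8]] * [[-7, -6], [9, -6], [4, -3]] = [[54, 51], [10, 60]]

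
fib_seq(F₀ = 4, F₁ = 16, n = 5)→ F_2 = F_1 + F_0 = 20
F_3 = F_2 + F_1 = 36
F_4 = F_3 + F_2 = 56
= [4, 16, 20, 36, 56]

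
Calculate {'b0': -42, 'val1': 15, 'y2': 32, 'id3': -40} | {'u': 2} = {'b0': -42, 'val1': 15, 'y2': 32, 'id3': -40, 'u': 2}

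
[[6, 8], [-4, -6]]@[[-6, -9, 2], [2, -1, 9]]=[[-20, -62, 84], [12, 42, -62]]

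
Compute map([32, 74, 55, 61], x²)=[1024, 5476, 3025, 3721]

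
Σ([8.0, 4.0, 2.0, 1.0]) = 15.0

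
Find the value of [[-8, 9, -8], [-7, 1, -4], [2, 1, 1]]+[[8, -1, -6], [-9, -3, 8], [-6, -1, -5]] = [[0, 8, -14], [-16, -2, 4], [-4, 0, -4]]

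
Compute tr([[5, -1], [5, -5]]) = 0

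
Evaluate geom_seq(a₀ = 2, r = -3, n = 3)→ [2, -6, 18]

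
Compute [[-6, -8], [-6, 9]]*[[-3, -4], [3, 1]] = C[0][0] = (-6)*(-3) + (-8)*(3) = -6
C[0][1] = (-6)*(-4) + (-8)*(1) = 16
C[1][0] = (-6)*(-3) + (9)*(3) = 45
C[1][1] = (-6)*(-4) + (9)*(1) = 33
= [[-6, 16], [45, 33]]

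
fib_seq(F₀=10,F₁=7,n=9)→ [10, 7, 17, 24, 41, 65, 106, 171, 277]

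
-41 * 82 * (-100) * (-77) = -25887400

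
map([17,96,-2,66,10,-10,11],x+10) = [27, 106, 8, 76, 20, 0, 21]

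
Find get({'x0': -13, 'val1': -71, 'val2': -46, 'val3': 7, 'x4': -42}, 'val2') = -46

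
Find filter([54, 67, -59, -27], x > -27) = keep x where x > -27: 54✓, 67✓, -59✗, -27✗
= [54, 67]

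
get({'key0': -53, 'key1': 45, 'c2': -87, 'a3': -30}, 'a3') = -30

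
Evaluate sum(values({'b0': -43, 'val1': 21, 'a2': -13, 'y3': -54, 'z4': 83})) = -6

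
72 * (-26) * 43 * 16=-1287936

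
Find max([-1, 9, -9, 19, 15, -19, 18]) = 19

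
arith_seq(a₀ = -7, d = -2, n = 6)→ [-7, -9, -11, -13, -15, -17]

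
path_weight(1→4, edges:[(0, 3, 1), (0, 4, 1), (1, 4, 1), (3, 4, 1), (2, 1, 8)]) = 1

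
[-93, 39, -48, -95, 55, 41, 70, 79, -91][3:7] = [-95, 55, 41, 70]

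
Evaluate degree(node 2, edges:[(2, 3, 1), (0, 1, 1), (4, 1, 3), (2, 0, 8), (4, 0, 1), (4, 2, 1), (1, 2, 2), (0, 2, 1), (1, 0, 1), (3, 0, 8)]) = 5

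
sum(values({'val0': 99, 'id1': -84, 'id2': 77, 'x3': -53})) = 99 + (-84) + 77 + (-53)
= 39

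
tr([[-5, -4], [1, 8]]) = diagonal: (-5) + 8
= 3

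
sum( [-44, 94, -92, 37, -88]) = -93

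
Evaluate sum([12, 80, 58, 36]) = 12 + 80 + 58 + 36
= 186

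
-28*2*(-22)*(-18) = -22176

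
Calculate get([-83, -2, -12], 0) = -83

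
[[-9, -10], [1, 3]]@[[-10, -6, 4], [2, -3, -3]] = C[0][0] = (-9)*(-10) + (-10)*(2) = 70
C[0][1] = (-9)*(-6) + (-10)*(-3) = 84
C[0][2] = (-9)*(4) + (-10)*(-3) = -6
C[1][0] = (1)*(-10) + (3)*(2) = -4
C[1][1] = (1)*(-6) + (3)*(-3) = -15
C[1][2] = (1)*(4) + (3)*(-3) = -5
= [[70, 84, -6], [-4, -15, -5]]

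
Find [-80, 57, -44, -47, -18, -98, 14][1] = 57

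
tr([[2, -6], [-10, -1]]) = diagonal: 2 + (-1)
= 1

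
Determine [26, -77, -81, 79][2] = -81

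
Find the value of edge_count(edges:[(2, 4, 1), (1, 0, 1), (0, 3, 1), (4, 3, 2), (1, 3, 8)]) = 5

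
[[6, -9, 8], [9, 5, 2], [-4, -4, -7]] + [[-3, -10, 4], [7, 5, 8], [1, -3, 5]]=[[3, -19, 12], [16, 10, 10], [-3, -7, -2]]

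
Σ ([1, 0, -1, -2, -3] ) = -5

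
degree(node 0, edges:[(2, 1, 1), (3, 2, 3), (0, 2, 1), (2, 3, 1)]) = 1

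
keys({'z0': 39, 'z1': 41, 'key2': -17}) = ['z0', 'z1', 'key2']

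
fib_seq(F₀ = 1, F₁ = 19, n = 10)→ F_2 = F_1 + F_0 = 20
F_3 = F_2 + F_1 = 39
F_4 = F_3 + F_2 = 59
...
= [1, 19, 20, 39, 59, 98, 157, 255, 412, 667]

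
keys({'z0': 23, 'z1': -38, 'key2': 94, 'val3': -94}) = ['z0', 'z1', 'key2', 'val3']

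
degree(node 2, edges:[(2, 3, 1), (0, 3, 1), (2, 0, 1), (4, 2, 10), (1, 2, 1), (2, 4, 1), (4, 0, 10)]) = 5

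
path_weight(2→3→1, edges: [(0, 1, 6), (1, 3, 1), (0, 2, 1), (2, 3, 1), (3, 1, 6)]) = w(2→3)=1 + w(3→1)=6
= 7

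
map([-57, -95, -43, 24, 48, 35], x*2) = [-114, -190, -86, 48, 96, 70]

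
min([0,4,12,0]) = 0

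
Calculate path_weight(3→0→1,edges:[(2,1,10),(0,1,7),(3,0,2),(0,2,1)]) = 9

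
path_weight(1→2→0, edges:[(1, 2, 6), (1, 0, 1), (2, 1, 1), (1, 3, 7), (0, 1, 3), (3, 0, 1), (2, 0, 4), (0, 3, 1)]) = 10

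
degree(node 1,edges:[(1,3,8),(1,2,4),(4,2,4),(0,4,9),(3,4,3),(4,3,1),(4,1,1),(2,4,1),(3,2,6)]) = incident: (1,3), (1,2), (4,1)
= 3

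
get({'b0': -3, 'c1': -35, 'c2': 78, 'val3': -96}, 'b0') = -3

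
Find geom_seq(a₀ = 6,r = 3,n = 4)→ [6, 18, 54, 162]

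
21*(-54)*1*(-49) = 55566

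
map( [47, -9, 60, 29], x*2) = 47*2=94, -9*2=-18, 60*2=120, 29*2=58
= [94, -18, 120, 58]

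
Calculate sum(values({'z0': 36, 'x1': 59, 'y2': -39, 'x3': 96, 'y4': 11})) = 163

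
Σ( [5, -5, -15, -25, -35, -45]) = 5 + (-5) + (-15) + (-25) + (-35) + (-45)
= -120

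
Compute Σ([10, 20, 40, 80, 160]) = 10 + 20 + 40 + 80 + 160
= 310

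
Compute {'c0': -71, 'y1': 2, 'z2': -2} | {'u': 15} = {'c0': -71, 'y1': 2, 'z2': -2, 'u': 15}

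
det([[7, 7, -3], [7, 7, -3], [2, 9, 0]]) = 0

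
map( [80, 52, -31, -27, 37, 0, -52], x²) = [6400, 2704, 961, 729, 1369, 0, 2704]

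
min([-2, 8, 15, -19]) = -19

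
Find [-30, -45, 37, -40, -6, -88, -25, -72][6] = -25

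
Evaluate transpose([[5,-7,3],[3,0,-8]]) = [[5, 3], [-7, 0], [3, -8]]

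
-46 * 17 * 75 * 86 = -5043900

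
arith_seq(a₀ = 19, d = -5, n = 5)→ [19, 14, 9, 4, -1]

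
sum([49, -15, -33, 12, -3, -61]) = -51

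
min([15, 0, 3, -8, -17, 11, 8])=-17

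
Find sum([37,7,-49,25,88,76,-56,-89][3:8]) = 44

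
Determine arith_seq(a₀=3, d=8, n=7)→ [3, 11, 19, 27, 35, 43, 51]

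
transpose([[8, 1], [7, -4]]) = [[8, 7], [1, -4]]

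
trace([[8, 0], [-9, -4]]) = diagonal: 8 + (-4)
= 4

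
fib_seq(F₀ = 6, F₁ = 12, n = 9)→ [6, 12, 18, 30, 48, 78, 126, 204, 330]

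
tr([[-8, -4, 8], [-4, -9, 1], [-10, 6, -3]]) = -20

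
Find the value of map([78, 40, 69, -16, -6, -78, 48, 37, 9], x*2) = 78*2=156, 40*2=80, 69*2=138, -16*2=-32, -6*2=-12, -78*2=-156, 48*2=96, 37*2=74, 9*2=18
= [156, 80, 138, -32, -12, -156, 96, 74, 18]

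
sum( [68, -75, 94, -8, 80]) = 159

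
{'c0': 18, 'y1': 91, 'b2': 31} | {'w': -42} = {'c0': 18, 'y1': 91, 'b2': 31, 'w': -42}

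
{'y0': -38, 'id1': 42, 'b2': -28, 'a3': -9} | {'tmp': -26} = {'y0': -38, 'id1': 42, 'b2': -28, 'a3': -9, 'tmp': -26}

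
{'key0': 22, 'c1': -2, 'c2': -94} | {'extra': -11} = {'key0': 22, 'c1': -2, 'c2': -94, 'extra': -11}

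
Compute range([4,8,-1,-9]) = 17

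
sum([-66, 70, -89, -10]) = (-66) + 70 + (-89) + (-10)
= -95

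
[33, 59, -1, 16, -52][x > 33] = keep x where x > 33: 33✗, 59✓, -1✗, 16✗, -52✗
= [59]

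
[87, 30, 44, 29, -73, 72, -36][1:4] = [30, 44, 29]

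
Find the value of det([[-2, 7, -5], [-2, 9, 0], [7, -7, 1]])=241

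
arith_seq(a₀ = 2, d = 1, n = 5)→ a_0 = 2 + 0*1 = 2
a_1 = 2 + 1*1 = 3
a_2 = 2 + 2*1 = 4
...
= [2, 3, 4, 5, 6]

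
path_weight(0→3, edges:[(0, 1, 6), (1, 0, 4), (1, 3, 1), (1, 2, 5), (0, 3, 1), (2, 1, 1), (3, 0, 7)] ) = w(0→3)=1
= 1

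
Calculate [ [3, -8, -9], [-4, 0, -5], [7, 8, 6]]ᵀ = [[3, -4, 7], [-8, 0, 8], [-9, -5, 6]]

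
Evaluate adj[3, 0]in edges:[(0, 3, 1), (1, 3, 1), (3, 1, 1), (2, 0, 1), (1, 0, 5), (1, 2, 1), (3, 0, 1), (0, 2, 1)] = 1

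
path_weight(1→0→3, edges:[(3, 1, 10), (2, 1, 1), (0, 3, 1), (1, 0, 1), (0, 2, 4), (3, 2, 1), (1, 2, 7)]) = 2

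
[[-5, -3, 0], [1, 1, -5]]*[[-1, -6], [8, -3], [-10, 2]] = C[0][0] = (-5)*(-1) + (-3)*(8) + (0)*(-10) = -19
C[0][1] = (-5)*(-6) + (-3)*(-3) + (0)*(2) = 39
C[1][0] = (1)*(-1) + (1)*(8) + (-5)*(-10) = 57
C[1][1] = (1)*(-6) + (1)*(-3) + (-5)*(2) = -19
= [[-19, 39], [57, -19]]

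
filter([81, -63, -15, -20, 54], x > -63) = keep x where x > -63: 81✓, -63✗, -15✓, -20✓, 54✓
= [81, -15, -20, 54]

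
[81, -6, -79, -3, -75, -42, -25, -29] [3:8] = [-3, -75, -42, -25, -29]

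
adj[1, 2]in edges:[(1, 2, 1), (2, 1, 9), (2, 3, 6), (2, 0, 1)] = 1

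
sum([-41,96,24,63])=142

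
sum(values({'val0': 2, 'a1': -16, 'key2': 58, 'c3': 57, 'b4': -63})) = 38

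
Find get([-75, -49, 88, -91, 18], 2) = 88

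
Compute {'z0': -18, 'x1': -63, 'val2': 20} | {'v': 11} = {'z0': -18, 'x1': -63, 'val2': 20, 'v': 11}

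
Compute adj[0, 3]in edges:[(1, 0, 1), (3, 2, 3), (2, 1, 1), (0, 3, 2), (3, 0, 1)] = 2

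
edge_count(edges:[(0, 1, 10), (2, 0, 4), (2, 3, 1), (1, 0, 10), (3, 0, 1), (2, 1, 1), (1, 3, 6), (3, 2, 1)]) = 8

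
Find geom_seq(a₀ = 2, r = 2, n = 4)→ a_0 = 2*2^0 = 2
a_1 = 2*2^1 = 4
a_2 = 2*2^2 = 8
...
= [2, 4, 8, 16]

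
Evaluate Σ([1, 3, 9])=13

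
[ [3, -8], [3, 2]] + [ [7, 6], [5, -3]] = [[10, -2], [8, -1]]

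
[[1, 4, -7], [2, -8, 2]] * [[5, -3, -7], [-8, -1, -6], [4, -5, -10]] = [[-55, 28, 39], [82, -8, 14]]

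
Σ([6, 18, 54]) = 6 + 18 + 54
= 78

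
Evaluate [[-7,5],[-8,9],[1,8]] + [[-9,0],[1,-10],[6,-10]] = [[-16, 5], [-7, -1], [7, -2]]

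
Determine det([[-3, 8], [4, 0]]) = (-3)*(0) - (8)*(4)
= -32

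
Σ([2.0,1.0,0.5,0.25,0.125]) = 3.875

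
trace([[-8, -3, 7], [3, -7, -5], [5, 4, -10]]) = diagonal: (-8) + (-7) + (-10)
= -25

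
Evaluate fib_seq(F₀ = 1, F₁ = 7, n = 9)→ F_2 = F_1 + F_0 = 8
F_3 = F_2 + F_1 = 15
F_4 = F_3 + F_2 = 23
...
= [1, 7, 8, 15, 23, 38, 61, 99, 160]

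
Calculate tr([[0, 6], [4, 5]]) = 5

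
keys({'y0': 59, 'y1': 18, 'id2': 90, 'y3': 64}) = ['y0', 'y1', 'id2', 'y3']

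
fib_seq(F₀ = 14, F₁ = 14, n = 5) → [14, 14, 28, 42, 70]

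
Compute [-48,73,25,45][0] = -48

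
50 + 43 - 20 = 73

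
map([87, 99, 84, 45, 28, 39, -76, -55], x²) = [7569, 9801, 7056, 2025, 784, 1521, 5776, 3025]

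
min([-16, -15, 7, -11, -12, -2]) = -16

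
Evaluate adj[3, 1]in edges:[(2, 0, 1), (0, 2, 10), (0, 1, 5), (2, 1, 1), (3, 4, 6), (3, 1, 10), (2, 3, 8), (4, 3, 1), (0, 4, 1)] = 10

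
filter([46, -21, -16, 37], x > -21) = [46, -16, 37]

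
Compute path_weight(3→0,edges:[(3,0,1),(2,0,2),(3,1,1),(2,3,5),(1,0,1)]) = w(3→0)=1
= 1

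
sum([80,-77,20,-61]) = 80 + (-77) + 20 + (-61)
= -38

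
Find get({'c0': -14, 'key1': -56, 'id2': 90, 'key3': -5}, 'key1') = -56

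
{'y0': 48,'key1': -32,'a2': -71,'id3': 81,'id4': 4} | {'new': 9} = {'y0': 48, 'key1': -32, 'a2': -71, 'id3': 81, 'id4': 4, 'new': 9}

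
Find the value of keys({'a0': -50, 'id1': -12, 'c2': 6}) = ['a0', 'id1', 'c2']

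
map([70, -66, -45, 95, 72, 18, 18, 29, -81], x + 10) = [80, -56, -35, 105, 82, 28, 28, 39, -71]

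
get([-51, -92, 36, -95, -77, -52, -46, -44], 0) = -51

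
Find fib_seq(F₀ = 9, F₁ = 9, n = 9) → [9, 9, 18, 27, 45, 72, 117, 189, 306]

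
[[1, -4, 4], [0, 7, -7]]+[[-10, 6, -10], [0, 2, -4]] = [[-9, 2, -6], [0, 9, -11]]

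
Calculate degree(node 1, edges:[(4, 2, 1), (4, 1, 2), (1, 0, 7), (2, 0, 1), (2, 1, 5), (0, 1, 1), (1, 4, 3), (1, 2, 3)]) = incident: (4,1), (1,0), (2,1), (0,1), (1,4), (1,2)
= 6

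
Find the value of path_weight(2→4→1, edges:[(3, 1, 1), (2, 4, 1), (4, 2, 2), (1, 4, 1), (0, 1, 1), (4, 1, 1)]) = 2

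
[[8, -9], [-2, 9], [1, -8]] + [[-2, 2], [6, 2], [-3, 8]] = [[6, -7], [4, 11], [-2, 0]]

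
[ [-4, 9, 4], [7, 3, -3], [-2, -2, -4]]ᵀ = [[-4, 7, -2], [9, 3, -2], [4, -3, -4]]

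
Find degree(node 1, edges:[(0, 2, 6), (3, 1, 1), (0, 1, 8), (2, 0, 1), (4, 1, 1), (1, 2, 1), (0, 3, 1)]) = 4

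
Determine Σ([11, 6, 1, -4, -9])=5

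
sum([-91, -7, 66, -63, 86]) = (-91) + (-7) + 66 + (-63) + 86
= -9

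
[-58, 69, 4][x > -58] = [69, 4]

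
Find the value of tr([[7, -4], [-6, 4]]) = diagonal: 7 + 4
= 11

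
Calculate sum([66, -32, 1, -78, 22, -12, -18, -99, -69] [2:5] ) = -55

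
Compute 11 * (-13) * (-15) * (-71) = -152295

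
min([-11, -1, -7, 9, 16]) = -11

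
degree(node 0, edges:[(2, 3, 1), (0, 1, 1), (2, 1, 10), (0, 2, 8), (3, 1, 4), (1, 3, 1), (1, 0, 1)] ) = 3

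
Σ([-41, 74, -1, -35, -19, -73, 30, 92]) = 27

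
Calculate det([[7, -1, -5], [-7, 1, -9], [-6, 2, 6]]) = (1)*(7)*det([[1, -9], [2, 6]]) + (-1)*(-1)*det([[-7, -9], [-6, 6]]) + (1)*(-5)*det([[-7, 1], [-6, 2]])
= 168 + -96 + 40
= 112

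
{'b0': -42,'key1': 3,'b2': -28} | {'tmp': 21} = {'b0': -42, 'key1': 3, 'b2': -28, 'tmp': 21}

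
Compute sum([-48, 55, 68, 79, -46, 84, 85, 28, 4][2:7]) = slice → [68, 79, -46, 84, 85]
68 + 79 + (-46) + 84 + 85
= 270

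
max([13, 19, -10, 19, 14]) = 19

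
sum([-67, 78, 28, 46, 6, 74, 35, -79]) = (-67) + 78 + 28 + 46 + 6 + 74 + 35 + (-79)
= 121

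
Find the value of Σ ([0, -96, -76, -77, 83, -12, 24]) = -154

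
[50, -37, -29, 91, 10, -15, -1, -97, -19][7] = -97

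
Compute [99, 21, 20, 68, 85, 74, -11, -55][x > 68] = keep x where x > 68: 99✓, 21✗, 20✗, 68✗, 85✓, 74✓, -11✗, -55✗
= [99, 85, 74]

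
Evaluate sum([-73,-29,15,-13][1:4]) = slice → [-29, 15, -13]
(-29) + 15 + (-13)
= -27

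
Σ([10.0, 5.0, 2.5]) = 17.5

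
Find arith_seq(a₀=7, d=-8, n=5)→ [7, -1, -9, -17, -25]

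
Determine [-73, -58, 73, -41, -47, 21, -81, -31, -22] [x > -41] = keep x where x > -41: -73✗, -58✗, 73✓, -41✗, -47✗, 21✓, -81✗, -31✓, -22✓
= [73, 21, -31, -22]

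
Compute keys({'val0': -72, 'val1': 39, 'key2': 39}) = ['val0', 'val1', 'key2']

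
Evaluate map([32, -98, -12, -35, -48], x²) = (32)²=1024, (-98)²=9604, (-12)²=144, (-35)²=1225, (-48)²=2304
= [1024, 9604, 144, 1225, 2304]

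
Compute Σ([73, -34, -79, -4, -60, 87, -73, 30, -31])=73 + (-34) + (-79) + (-4) + (-60) + 87 + (-73) + 30 + (-31)
= -91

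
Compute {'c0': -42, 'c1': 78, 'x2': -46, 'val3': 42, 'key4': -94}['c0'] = -42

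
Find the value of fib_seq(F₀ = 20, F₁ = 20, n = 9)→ [20, 20, 40, 60, 100, 160, 260, 420, 680]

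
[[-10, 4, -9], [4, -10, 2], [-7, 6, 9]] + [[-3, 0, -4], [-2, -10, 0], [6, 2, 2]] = [[-13, 4, -13], [2, -20, 2], [-1, 8, 11]]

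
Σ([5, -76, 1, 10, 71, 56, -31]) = 36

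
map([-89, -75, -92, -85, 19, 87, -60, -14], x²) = (-89)²=7921, (-75)²=5625, (-92)²=8464, (-85)²=7225, (19)²=361, (87)²=7569, (-60)²=3600, (-14)²=196
= [7921, 5625, 8464, 7225, 361, 7569, 3600, 196]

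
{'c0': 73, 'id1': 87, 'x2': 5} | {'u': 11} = {'c0': 73, 'id1': 87, 'x2': 5, 'u': 11}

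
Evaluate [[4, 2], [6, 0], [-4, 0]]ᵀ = [[4, 6, -4], [2, 0, 0]]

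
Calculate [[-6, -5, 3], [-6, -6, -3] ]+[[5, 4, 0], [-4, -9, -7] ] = [[-1, -1, 3], [-10, -15, -10]]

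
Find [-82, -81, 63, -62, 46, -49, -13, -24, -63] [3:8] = [-62, 46, -49, -13, -24]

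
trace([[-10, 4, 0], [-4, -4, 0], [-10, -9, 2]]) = diagonal: (-10) + (-4) + 2
= -12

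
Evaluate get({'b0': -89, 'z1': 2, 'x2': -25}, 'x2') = -25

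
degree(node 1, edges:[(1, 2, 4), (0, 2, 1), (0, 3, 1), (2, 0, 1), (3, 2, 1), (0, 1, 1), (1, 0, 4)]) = 3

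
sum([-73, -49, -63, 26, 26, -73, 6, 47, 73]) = (-73) + (-49) + (-63) + 26 + 26 + (-73) + 6 + 47 + 73
= -80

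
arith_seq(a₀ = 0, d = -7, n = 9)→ [0, -7, -14, -21, -28, -35, -42, -49, -56]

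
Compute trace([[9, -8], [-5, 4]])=13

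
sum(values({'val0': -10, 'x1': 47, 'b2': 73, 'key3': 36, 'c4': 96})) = (-10) + 47 + 73 + 36 + 96
= 242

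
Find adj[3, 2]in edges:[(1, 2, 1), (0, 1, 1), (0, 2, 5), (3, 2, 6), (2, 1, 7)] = 6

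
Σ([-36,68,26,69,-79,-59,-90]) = (-36) + 68 + 26 + 69 + (-79) + (-59) + (-90)
= -101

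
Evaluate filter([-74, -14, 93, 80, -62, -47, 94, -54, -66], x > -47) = [-14, 93, 80, 94]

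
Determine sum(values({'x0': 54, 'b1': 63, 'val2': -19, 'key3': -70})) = 28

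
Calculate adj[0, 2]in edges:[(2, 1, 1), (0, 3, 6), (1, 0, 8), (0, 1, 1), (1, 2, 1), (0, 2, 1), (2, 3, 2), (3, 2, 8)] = 1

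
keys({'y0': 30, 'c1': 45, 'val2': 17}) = ['y0', 'c1', 'val2']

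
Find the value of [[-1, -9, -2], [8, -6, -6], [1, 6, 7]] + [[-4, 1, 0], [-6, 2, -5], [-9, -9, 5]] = [[-5, -8, -2], [2, -4, -11], [-8, -3, 12]]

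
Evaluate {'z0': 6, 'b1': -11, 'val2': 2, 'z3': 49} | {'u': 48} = {'z0': 6, 'b1': -11, 'val2': 2, 'z3': 49, 'u': 48}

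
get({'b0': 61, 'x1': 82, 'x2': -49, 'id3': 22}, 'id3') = 22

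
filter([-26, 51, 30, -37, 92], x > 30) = [51, 92]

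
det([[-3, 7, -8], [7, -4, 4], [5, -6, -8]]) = 540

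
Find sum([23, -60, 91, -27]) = 23 + (-60) + 91 + (-27)
= 27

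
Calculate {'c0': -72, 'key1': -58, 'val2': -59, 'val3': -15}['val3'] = -15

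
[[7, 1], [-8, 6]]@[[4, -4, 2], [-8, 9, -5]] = [[20, -19, 9], [-80, 86, -46]]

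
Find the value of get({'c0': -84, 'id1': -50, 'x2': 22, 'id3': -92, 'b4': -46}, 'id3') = -92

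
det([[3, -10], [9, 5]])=(3)*(5) - (-10)*(9)
= 105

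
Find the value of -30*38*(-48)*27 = 1477440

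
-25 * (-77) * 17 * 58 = 1898050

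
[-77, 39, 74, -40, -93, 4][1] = 39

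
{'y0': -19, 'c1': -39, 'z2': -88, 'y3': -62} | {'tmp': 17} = {'y0': -19, 'c1': -39, 'z2': -88, 'y3': -62, 'tmp': 17}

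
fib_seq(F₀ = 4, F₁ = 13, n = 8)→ [4, 13, 17, 30, 47, 77, 124, 201]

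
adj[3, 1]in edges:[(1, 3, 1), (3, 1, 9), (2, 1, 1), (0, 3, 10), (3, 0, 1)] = 9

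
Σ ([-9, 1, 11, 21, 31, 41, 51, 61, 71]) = 279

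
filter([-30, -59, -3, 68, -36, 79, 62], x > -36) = keep x where x > -36: -30✓, -59✗, -3✓, 68✓, -36✗, 79✓, 62✓
= [-30, -3, 68, 79, 62]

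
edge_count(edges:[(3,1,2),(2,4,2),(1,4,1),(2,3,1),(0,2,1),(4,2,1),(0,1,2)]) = 7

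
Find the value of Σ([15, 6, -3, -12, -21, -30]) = 15 + 6 + (-3) + (-12) + (-21) + (-30)
= -45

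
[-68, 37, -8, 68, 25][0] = -68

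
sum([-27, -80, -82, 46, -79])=-222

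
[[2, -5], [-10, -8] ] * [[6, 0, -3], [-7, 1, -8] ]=[[47, -5, 34], [-4, -8, 94]]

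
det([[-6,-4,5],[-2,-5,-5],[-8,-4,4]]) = -112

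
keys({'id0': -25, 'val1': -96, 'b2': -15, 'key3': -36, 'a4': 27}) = ['id0', 'val1', 'b2', 'key3', 'a4']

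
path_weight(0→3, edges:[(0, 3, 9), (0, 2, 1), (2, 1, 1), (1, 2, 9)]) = 9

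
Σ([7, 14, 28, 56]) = 7 + 14 + 28 + 56
= 105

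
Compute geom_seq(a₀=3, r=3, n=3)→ [3, 9, 27]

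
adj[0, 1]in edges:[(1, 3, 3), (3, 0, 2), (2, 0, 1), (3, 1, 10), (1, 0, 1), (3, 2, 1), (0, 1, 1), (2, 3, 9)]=1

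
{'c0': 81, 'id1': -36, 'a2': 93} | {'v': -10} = {'c0': 81, 'id1': -36, 'a2': 93, 'v': -10}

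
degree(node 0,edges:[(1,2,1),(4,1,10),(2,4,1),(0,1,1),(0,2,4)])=2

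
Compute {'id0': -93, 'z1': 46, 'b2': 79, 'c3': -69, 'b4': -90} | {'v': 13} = {'id0': -93, 'z1': 46, 'b2': 79, 'c3': -69, 'b4': -90, 'v': 13}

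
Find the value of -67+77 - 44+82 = 48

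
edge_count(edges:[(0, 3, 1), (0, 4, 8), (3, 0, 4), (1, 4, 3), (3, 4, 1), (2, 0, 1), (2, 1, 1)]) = 7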